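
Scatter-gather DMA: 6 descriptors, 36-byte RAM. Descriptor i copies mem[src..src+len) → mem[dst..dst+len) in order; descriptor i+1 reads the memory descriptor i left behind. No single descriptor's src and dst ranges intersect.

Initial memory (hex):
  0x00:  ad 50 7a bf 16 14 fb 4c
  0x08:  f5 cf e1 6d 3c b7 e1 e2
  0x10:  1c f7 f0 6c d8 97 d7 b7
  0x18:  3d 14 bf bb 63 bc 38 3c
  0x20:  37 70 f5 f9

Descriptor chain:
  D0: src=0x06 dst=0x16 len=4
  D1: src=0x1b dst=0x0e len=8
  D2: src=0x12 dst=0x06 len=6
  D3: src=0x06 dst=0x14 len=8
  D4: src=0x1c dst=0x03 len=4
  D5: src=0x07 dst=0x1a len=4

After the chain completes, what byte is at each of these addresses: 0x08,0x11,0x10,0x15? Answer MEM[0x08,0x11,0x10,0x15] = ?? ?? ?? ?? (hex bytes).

D0: mem[0x16..0x19] <- [fb 4c f5 cf]
D1: mem[0x0e..0x15] <- [bb 63 bc 38 3c 37 70 f5]
D2: mem[0x06..0x0b] <- [3c 37 70 f5 fb 4c]
D3: mem[0x14..0x1b] <- [3c 37 70 f5 fb 4c 3c b7]
D4: mem[0x03..0x06] <- [63 bc 38 3c]
D5: mem[0x1a..0x1d] <- [37 70 f5 fb]
query mem[0x08]=0x70, mem[0x11]=0x38, mem[0x10]=0xbc, mem[0x15]=0x37

MEM[0x08,0x11,0x10,0x15] = 70 38 bc 37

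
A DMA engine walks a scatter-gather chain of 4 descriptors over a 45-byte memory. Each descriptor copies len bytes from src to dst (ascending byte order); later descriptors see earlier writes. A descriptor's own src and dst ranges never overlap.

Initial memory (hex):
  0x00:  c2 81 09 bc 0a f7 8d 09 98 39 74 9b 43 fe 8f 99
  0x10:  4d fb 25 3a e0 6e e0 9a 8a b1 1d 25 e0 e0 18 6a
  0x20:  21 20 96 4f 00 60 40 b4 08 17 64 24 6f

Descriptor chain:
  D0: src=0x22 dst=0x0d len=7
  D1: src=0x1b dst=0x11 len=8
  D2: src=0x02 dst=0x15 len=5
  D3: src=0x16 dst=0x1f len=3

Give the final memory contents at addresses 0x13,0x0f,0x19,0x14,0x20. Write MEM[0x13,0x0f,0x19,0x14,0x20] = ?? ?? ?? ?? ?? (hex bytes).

MEM[0x13,0x0f,0x19,0x14,0x20] = e0 00 8d 18 0a

#0 dst[0x0d+7] := {0x96,0x4f,0x00,0x60,0x40,0xb4,0x08}
#1 dst[0x11+8] := {0x25,0xe0,0xe0,0x18,0x6a,0x21,0x20,0x96}
#2 dst[0x15+5] := {0x09,0xbc,0x0a,0xf7,0x8d}
#3 dst[0x1f+3] := {0xbc,0x0a,0xf7}
query mem[0x13]=0xe0, mem[0x0f]=0x00, mem[0x19]=0x8d, mem[0x14]=0x18, mem[0x20]=0x0a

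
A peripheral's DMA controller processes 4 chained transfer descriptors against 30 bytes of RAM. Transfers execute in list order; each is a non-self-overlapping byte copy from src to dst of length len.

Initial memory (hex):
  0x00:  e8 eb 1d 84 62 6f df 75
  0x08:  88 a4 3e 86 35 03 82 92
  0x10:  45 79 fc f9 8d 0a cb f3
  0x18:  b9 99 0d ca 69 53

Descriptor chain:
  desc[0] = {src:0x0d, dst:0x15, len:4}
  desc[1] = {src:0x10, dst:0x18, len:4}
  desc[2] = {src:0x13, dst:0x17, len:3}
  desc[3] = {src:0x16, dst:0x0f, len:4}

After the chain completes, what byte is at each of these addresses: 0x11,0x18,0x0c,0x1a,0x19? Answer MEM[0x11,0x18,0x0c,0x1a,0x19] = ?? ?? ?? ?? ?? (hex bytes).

[0] 0x0d->0x15 len=4 : 03 82 92 45
[1] 0x10->0x18 len=4 : 45 79 fc f9
[2] 0x13->0x17 len=3 : f9 8d 03
[3] 0x16->0x0f len=4 : 82 f9 8d 03
query mem[0x11]=0x8d, mem[0x18]=0x8d, mem[0x0c]=0x35, mem[0x1a]=0xfc, mem[0x19]=0x03

MEM[0x11,0x18,0x0c,0x1a,0x19] = 8d 8d 35 fc 03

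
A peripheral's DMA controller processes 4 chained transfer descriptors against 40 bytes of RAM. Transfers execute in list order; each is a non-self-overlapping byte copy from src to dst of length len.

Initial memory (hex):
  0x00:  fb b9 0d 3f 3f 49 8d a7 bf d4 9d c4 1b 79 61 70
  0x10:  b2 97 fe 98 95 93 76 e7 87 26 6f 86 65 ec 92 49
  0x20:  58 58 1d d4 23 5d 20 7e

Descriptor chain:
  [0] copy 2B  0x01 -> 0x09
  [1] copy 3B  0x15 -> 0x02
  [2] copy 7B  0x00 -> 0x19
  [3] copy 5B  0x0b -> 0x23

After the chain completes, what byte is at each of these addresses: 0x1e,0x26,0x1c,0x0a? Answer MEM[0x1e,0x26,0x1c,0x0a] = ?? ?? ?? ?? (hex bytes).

MEM[0x1e,0x26,0x1c,0x0a] = 49 61 76 0d

#0 dst[0x09+2] := {0xb9,0x0d}
#1 dst[0x02+3] := {0x93,0x76,0xe7}
#2 dst[0x19+7] := {0xfb,0xb9,0x93,0x76,0xe7,0x49,0x8d}
#3 dst[0x23+5] := {0xc4,0x1b,0x79,0x61,0x70}
query mem[0x1e]=0x49, mem[0x26]=0x61, mem[0x1c]=0x76, mem[0x0a]=0x0d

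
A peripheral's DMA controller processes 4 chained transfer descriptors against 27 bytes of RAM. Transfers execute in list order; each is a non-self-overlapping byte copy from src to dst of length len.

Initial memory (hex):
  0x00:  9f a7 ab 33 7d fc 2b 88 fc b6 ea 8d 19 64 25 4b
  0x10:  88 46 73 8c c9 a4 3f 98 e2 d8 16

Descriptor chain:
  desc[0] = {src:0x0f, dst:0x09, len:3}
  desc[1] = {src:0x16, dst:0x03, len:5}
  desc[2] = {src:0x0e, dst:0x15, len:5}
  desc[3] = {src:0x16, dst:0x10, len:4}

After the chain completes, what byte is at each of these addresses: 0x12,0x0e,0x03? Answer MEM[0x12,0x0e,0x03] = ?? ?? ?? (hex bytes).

[0] 0x0f->0x09 len=3 : 4b 88 46
[1] 0x16->0x03 len=5 : 3f 98 e2 d8 16
[2] 0x0e->0x15 len=5 : 25 4b 88 46 73
[3] 0x16->0x10 len=4 : 4b 88 46 73
query mem[0x12]=0x46, mem[0x0e]=0x25, mem[0x03]=0x3f

MEM[0x12,0x0e,0x03] = 46 25 3f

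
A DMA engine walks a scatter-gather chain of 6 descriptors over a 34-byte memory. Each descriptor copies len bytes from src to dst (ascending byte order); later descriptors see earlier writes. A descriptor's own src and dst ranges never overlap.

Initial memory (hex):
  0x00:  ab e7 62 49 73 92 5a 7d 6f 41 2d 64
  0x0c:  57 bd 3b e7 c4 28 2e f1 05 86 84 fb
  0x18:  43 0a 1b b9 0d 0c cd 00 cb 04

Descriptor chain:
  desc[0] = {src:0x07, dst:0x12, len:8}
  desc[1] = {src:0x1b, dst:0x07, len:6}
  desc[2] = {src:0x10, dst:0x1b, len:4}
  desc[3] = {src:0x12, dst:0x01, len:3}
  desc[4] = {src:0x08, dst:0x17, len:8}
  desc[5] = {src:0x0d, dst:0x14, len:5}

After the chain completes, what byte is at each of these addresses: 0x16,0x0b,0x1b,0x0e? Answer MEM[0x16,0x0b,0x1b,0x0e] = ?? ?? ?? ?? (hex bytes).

D0: mem[0x12..0x19] <- [7d 6f 41 2d 64 57 bd 3b]
D1: mem[0x07..0x0c] <- [b9 0d 0c cd 00 cb]
D2: mem[0x1b..0x1e] <- [c4 28 7d 6f]
D3: mem[0x01..0x03] <- [7d 6f 41]
D4: mem[0x17..0x1e] <- [0d 0c cd 00 cb bd 3b e7]
D5: mem[0x14..0x18] <- [bd 3b e7 c4 28]
query mem[0x16]=0xe7, mem[0x0b]=0x00, mem[0x1b]=0xcb, mem[0x0e]=0x3b

MEM[0x16,0x0b,0x1b,0x0e] = e7 00 cb 3b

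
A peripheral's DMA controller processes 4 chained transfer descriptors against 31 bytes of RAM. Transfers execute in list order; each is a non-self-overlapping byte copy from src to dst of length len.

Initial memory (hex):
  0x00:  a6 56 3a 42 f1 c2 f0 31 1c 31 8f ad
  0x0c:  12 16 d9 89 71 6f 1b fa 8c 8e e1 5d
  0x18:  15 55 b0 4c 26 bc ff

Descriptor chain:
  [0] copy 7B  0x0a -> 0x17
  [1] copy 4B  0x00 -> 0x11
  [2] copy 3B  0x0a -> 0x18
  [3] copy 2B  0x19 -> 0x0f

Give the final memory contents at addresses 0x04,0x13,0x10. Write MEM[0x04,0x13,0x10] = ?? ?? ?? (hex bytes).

[0] 0x0a->0x17 len=7 : 8f ad 12 16 d9 89 71
[1] 0x00->0x11 len=4 : a6 56 3a 42
[2] 0x0a->0x18 len=3 : 8f ad 12
[3] 0x19->0x0f len=2 : ad 12
query mem[0x04]=0xf1, mem[0x13]=0x3a, mem[0x10]=0x12

MEM[0x04,0x13,0x10] = f1 3a 12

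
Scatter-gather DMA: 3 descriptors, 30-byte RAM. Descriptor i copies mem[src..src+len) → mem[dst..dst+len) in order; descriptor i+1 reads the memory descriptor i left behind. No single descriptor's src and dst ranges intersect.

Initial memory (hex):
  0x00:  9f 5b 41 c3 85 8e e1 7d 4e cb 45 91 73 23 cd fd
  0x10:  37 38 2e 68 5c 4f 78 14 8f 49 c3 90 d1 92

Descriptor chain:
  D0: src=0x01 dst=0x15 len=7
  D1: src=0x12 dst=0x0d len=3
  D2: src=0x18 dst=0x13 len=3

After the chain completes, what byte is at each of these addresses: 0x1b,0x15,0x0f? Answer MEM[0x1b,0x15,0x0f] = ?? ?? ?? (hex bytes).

MEM[0x1b,0x15,0x0f] = 7d e1 5c

[0] 0x01->0x15 len=7 : 5b 41 c3 85 8e e1 7d
[1] 0x12->0x0d len=3 : 2e 68 5c
[2] 0x18->0x13 len=3 : 85 8e e1
query mem[0x1b]=0x7d, mem[0x15]=0xe1, mem[0x0f]=0x5c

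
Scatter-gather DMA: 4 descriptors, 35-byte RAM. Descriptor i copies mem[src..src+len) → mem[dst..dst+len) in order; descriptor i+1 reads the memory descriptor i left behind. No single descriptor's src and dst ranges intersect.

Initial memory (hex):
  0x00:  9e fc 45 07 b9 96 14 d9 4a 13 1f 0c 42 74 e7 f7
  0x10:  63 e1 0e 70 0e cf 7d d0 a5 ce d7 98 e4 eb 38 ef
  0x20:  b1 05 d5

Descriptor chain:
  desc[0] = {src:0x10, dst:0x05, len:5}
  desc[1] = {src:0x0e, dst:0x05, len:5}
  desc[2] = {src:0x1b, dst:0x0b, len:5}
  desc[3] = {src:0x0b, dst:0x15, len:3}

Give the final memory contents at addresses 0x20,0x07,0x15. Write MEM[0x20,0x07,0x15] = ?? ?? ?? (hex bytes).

[0] 0x10->0x05 len=5 : 63 e1 0e 70 0e
[1] 0x0e->0x05 len=5 : e7 f7 63 e1 0e
[2] 0x1b->0x0b len=5 : 98 e4 eb 38 ef
[3] 0x0b->0x15 len=3 : 98 e4 eb
query mem[0x20]=0xb1, mem[0x07]=0x63, mem[0x15]=0x98

MEM[0x20,0x07,0x15] = b1 63 98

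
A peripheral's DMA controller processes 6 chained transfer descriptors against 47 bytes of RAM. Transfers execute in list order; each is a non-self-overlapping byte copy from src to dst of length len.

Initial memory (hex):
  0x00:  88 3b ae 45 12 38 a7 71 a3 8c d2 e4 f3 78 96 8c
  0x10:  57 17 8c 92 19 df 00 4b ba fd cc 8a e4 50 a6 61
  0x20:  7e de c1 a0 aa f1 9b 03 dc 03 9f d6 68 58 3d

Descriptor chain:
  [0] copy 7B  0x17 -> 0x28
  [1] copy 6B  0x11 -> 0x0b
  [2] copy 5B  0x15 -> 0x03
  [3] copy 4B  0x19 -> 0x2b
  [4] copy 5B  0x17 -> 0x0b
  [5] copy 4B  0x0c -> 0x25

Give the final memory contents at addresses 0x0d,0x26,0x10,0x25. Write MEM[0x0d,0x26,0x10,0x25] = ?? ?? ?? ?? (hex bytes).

MEM[0x0d,0x26,0x10,0x25] = fd fd 00 ba

  after D0: wrote 7B at 0x28 = 4bbafdcc8ae450
  after D1: wrote 6B at 0x0b = 178c9219df00
  after D2: wrote 5B at 0x03 = df004bbafd
  after D3: wrote 4B at 0x2b = fdcc8ae4
  after D4: wrote 5B at 0x0b = 4bbafdcc8a
  after D5: wrote 4B at 0x25 = bafdcc8a
query mem[0x0d]=0xfd, mem[0x26]=0xfd, mem[0x10]=0x00, mem[0x25]=0xba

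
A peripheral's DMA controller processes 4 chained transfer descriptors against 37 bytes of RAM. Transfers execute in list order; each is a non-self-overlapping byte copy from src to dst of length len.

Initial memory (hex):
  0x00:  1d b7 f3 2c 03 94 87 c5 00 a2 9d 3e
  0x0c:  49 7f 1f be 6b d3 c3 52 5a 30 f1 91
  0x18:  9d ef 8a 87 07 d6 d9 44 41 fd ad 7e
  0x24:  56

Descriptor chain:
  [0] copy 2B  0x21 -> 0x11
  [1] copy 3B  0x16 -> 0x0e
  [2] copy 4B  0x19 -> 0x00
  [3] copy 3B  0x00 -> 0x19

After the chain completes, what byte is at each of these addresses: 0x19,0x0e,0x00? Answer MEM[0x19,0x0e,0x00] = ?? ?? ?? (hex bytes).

D0: mem[0x11..0x12] <- [fd ad]
D1: mem[0x0e..0x10] <- [f1 91 9d]
D2: mem[0x00..0x03] <- [ef 8a 87 07]
D3: mem[0x19..0x1b] <- [ef 8a 87]
query mem[0x19]=0xef, mem[0x0e]=0xf1, mem[0x00]=0xef

MEM[0x19,0x0e,0x00] = ef f1 ef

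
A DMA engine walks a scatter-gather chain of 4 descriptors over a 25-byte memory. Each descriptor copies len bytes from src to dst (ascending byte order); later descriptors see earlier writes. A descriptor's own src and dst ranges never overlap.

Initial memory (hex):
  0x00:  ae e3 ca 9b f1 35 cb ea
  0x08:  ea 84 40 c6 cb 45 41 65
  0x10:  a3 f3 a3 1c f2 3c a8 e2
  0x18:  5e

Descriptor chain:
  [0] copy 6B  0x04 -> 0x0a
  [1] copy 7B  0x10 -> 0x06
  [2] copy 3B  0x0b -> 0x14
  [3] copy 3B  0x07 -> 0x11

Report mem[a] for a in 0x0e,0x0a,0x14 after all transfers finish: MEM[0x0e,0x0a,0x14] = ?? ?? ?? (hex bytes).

[0] 0x04->0x0a len=6 : f1 35 cb ea ea 84
[1] 0x10->0x06 len=7 : a3 f3 a3 1c f2 3c a8
[2] 0x0b->0x14 len=3 : 3c a8 ea
[3] 0x07->0x11 len=3 : f3 a3 1c
query mem[0x0e]=0xea, mem[0x0a]=0xf2, mem[0x14]=0x3c

MEM[0x0e,0x0a,0x14] = ea f2 3c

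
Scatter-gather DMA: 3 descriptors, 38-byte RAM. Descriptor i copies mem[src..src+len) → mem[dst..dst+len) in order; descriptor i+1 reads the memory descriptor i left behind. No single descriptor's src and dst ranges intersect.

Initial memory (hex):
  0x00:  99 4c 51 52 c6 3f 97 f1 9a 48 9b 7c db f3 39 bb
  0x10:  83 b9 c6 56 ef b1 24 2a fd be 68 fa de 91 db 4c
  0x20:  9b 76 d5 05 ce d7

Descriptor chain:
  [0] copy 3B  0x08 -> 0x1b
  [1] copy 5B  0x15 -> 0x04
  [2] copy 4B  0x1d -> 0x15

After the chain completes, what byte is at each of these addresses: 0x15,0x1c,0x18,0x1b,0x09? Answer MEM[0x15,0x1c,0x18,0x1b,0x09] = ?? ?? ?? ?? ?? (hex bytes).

[0] 0x08->0x1b len=3 : 9a 48 9b
[1] 0x15->0x04 len=5 : b1 24 2a fd be
[2] 0x1d->0x15 len=4 : 9b db 4c 9b
query mem[0x15]=0x9b, mem[0x1c]=0x48, mem[0x18]=0x9b, mem[0x1b]=0x9a, mem[0x09]=0x48

MEM[0x15,0x1c,0x18,0x1b,0x09] = 9b 48 9b 9a 48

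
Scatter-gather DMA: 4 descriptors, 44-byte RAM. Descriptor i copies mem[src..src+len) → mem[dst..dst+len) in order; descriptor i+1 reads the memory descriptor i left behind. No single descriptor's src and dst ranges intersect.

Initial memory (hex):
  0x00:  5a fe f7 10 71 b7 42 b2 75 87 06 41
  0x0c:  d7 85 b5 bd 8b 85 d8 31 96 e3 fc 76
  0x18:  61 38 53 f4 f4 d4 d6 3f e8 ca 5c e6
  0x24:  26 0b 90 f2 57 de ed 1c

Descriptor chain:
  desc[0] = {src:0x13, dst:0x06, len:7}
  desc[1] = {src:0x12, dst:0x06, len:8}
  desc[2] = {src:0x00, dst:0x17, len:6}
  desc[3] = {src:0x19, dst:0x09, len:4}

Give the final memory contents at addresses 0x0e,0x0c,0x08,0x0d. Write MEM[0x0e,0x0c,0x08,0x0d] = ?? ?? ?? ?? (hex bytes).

#0 dst[0x06+7] := {0x31,0x96,0xe3,0xfc,0x76,0x61,0x38}
#1 dst[0x06+8] := {0xd8,0x31,0x96,0xe3,0xfc,0x76,0x61,0x38}
#2 dst[0x17+6] := {0x5a,0xfe,0xf7,0x10,0x71,0xb7}
#3 dst[0x09+4] := {0xf7,0x10,0x71,0xb7}
query mem[0x0e]=0xb5, mem[0x0c]=0xb7, mem[0x08]=0x96, mem[0x0d]=0x38

MEM[0x0e,0x0c,0x08,0x0d] = b5 b7 96 38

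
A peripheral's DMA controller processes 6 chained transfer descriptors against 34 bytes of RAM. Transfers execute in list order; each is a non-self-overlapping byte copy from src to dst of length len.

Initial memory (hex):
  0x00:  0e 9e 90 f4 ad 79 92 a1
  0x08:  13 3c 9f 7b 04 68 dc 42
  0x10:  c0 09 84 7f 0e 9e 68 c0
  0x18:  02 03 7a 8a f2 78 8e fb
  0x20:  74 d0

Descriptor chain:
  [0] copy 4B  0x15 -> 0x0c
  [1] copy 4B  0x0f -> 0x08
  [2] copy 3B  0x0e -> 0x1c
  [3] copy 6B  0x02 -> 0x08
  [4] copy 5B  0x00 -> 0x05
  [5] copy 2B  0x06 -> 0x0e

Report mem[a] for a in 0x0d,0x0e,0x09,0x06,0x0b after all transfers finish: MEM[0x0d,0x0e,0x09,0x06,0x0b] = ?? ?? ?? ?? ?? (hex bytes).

#0 dst[0x0c+4] := {0x9e,0x68,0xc0,0x02}
#1 dst[0x08+4] := {0x02,0xc0,0x09,0x84}
#2 dst[0x1c+3] := {0xc0,0x02,0xc0}
#3 dst[0x08+6] := {0x90,0xf4,0xad,0x79,0x92,0xa1}
#4 dst[0x05+5] := {0x0e,0x9e,0x90,0xf4,0xad}
#5 dst[0x0e+2] := {0x9e,0x90}
query mem[0x0d]=0xa1, mem[0x0e]=0x9e, mem[0x09]=0xad, mem[0x06]=0x9e, mem[0x0b]=0x79

MEM[0x0d,0x0e,0x09,0x06,0x0b] = a1 9e ad 9e 79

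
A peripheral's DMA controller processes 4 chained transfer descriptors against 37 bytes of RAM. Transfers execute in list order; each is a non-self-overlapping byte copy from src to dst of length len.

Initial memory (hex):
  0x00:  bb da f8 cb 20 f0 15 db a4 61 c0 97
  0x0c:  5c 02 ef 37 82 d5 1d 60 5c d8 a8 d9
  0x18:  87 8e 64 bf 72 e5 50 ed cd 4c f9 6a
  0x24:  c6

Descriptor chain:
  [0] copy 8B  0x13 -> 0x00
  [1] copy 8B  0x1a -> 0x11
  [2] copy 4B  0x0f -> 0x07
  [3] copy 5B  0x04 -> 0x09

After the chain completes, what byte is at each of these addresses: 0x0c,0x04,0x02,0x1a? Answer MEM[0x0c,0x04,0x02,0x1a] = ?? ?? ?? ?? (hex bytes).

D0: mem[0x00..0x07] <- [60 5c d8 a8 d9 87 8e 64]
D1: mem[0x11..0x18] <- [64 bf 72 e5 50 ed cd 4c]
D2: mem[0x07..0x0a] <- [37 82 64 bf]
D3: mem[0x09..0x0d] <- [d9 87 8e 37 82]
query mem[0x0c]=0x37, mem[0x04]=0xd9, mem[0x02]=0xd8, mem[0x1a]=0x64

MEM[0x0c,0x04,0x02,0x1a] = 37 d9 d8 64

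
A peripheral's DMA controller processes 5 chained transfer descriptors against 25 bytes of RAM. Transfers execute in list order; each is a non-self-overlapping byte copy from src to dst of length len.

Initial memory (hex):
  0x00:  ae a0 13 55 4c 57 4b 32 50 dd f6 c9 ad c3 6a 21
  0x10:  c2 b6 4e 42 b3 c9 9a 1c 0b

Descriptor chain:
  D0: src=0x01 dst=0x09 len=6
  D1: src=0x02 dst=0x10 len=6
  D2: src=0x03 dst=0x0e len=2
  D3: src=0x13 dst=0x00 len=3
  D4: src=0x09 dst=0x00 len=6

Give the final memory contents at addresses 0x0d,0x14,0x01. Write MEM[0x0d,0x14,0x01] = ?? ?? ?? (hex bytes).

#0 dst[0x09+6] := {0xa0,0x13,0x55,0x4c,0x57,0x4b}
#1 dst[0x10+6] := {0x13,0x55,0x4c,0x57,0x4b,0x32}
#2 dst[0x0e+2] := {0x55,0x4c}
#3 dst[0x00+3] := {0x57,0x4b,0x32}
#4 dst[0x00+6] := {0xa0,0x13,0x55,0x4c,0x57,0x55}
query mem[0x0d]=0x57, mem[0x14]=0x4b, mem[0x01]=0x13

MEM[0x0d,0x14,0x01] = 57 4b 13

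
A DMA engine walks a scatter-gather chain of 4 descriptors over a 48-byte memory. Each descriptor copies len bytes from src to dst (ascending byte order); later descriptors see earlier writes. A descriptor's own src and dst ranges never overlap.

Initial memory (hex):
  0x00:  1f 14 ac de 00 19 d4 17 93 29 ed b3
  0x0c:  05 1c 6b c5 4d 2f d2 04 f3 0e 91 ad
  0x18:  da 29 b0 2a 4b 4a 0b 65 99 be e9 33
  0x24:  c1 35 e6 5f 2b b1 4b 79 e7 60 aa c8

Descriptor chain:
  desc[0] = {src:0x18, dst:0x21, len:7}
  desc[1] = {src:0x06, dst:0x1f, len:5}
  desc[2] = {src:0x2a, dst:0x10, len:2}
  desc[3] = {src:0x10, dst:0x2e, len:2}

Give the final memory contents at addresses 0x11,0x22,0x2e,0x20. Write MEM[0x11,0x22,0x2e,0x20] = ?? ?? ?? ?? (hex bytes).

MEM[0x11,0x22,0x2e,0x20] = 79 29 4b 17

[0] 0x18->0x21 len=7 : da 29 b0 2a 4b 4a 0b
[1] 0x06->0x1f len=5 : d4 17 93 29 ed
[2] 0x2a->0x10 len=2 : 4b 79
[3] 0x10->0x2e len=2 : 4b 79
query mem[0x11]=0x79, mem[0x22]=0x29, mem[0x2e]=0x4b, mem[0x20]=0x17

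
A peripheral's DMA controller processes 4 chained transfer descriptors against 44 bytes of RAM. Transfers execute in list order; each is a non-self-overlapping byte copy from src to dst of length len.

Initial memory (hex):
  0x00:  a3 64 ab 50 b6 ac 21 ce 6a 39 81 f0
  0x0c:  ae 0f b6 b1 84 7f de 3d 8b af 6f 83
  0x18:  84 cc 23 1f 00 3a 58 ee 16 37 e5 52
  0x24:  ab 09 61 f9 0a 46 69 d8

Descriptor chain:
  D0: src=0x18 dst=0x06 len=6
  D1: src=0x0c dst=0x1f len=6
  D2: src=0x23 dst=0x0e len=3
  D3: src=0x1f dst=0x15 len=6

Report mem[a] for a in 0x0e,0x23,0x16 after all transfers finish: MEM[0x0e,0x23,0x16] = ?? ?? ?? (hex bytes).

D0: mem[0x06..0x0b] <- [84 cc 23 1f 00 3a]
D1: mem[0x1f..0x24] <- [ae 0f b6 b1 84 7f]
D2: mem[0x0e..0x10] <- [84 7f 09]
D3: mem[0x15..0x1a] <- [ae 0f b6 b1 84 7f]
query mem[0x0e]=0x84, mem[0x23]=0x84, mem[0x16]=0x0f

MEM[0x0e,0x23,0x16] = 84 84 0f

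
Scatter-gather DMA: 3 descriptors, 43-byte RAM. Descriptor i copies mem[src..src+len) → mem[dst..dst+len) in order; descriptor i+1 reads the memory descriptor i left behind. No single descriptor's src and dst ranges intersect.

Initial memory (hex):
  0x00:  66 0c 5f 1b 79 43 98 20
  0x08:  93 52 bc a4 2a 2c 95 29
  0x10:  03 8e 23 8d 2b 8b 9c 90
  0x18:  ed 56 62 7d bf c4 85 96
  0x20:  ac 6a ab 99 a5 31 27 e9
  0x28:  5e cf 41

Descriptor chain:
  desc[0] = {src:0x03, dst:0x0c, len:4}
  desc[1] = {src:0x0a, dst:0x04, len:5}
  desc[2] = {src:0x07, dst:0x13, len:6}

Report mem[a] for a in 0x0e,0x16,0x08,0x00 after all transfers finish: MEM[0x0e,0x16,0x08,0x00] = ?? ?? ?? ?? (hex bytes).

D0: mem[0x0c..0x0f] <- [1b 79 43 98]
D1: mem[0x04..0x08] <- [bc a4 1b 79 43]
D2: mem[0x13..0x18] <- [79 43 52 bc a4 1b]
query mem[0x0e]=0x43, mem[0x16]=0xbc, mem[0x08]=0x43, mem[0x00]=0x66

MEM[0x0e,0x16,0x08,0x00] = 43 bc 43 66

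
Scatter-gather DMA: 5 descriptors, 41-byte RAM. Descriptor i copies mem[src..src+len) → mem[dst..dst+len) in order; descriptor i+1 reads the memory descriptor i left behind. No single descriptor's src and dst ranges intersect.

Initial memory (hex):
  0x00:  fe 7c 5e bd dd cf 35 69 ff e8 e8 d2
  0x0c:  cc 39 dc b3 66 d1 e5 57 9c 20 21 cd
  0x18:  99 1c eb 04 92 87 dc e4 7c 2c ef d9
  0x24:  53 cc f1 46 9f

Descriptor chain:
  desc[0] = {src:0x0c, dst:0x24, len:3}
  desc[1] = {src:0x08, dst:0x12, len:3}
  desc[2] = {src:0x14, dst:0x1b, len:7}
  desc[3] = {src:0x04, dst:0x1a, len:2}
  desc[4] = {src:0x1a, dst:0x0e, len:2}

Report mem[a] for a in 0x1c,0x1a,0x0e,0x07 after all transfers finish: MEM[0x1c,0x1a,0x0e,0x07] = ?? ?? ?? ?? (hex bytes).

MEM[0x1c,0x1a,0x0e,0x07] = 20 dd dd 69

#0 dst[0x24+3] := {0xcc,0x39,0xdc}
#1 dst[0x12+3] := {0xff,0xe8,0xe8}
#2 dst[0x1b+7] := {0xe8,0x20,0x21,0xcd,0x99,0x1c,0xeb}
#3 dst[0x1a+2] := {0xdd,0xcf}
#4 dst[0x0e+2] := {0xdd,0xcf}
query mem[0x1c]=0x20, mem[0x1a]=0xdd, mem[0x0e]=0xdd, mem[0x07]=0x69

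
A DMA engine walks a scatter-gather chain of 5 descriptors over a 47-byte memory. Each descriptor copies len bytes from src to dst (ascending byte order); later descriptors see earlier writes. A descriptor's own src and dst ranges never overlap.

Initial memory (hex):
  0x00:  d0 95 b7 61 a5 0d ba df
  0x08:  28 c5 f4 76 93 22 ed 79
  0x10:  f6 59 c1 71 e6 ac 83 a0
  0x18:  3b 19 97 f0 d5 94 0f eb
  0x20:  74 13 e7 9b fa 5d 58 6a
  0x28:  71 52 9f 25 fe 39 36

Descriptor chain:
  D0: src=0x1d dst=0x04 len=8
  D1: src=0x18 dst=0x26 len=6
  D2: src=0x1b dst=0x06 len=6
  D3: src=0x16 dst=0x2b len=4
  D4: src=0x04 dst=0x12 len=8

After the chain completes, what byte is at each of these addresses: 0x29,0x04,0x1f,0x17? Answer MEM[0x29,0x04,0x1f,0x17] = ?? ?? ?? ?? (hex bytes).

MEM[0x29,0x04,0x1f,0x17] = f0 94 eb 0f

#0 dst[0x04+8] := {0x94,0x0f,0xeb,0x74,0x13,0xe7,0x9b,0xfa}
#1 dst[0x26+6] := {0x3b,0x19,0x97,0xf0,0xd5,0x94}
#2 dst[0x06+6] := {0xf0,0xd5,0x94,0x0f,0xeb,0x74}
#3 dst[0x2b+4] := {0x83,0xa0,0x3b,0x19}
#4 dst[0x12+8] := {0x94,0x0f,0xf0,0xd5,0x94,0x0f,0xeb,0x74}
query mem[0x29]=0xf0, mem[0x04]=0x94, mem[0x1f]=0xeb, mem[0x17]=0x0f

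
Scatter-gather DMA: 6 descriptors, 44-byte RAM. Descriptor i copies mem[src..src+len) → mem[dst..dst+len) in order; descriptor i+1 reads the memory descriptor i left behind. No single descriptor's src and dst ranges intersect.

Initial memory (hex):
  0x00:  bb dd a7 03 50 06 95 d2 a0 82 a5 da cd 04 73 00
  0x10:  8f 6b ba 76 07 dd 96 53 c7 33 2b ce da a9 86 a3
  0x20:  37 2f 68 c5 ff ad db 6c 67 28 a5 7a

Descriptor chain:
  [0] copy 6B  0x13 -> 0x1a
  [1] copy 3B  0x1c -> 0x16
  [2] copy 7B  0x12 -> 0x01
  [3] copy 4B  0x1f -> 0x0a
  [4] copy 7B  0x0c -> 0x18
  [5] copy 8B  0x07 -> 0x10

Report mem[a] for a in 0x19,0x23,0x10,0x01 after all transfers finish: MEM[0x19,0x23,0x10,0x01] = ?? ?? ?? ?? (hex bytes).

MEM[0x19,0x23,0x10,0x01] = 68 c5 53 ba

#0 dst[0x1a+6] := {0x76,0x07,0xdd,0x96,0x53,0xc7}
#1 dst[0x16+3] := {0xdd,0x96,0x53}
#2 dst[0x01+7] := {0xba,0x76,0x07,0xdd,0xdd,0x96,0x53}
#3 dst[0x0a+4] := {0xc7,0x37,0x2f,0x68}
#4 dst[0x18+7] := {0x2f,0x68,0x73,0x00,0x8f,0x6b,0xba}
#5 dst[0x10+8] := {0x53,0xa0,0x82,0xc7,0x37,0x2f,0x68,0x73}
query mem[0x19]=0x68, mem[0x23]=0xc5, mem[0x10]=0x53, mem[0x01]=0xba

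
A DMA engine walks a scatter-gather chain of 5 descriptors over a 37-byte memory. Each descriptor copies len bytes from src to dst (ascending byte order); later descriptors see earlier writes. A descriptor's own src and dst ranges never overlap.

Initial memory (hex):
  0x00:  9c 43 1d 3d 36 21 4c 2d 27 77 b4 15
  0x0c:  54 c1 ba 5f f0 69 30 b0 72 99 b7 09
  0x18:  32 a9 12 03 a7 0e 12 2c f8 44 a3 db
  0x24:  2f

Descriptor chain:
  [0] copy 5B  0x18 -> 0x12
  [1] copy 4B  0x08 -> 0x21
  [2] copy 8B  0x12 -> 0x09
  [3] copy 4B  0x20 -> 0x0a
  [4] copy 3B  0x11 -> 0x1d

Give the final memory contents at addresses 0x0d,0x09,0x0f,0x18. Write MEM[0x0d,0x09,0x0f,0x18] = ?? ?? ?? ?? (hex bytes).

[0] 0x18->0x12 len=5 : 32 a9 12 03 a7
[1] 0x08->0x21 len=4 : 27 77 b4 15
[2] 0x12->0x09 len=8 : 32 a9 12 03 a7 09 32 a9
[3] 0x20->0x0a len=4 : f8 27 77 b4
[4] 0x11->0x1d len=3 : 69 32 a9
query mem[0x0d]=0xb4, mem[0x09]=0x32, mem[0x0f]=0x32, mem[0x18]=0x32

MEM[0x0d,0x09,0x0f,0x18] = b4 32 32 32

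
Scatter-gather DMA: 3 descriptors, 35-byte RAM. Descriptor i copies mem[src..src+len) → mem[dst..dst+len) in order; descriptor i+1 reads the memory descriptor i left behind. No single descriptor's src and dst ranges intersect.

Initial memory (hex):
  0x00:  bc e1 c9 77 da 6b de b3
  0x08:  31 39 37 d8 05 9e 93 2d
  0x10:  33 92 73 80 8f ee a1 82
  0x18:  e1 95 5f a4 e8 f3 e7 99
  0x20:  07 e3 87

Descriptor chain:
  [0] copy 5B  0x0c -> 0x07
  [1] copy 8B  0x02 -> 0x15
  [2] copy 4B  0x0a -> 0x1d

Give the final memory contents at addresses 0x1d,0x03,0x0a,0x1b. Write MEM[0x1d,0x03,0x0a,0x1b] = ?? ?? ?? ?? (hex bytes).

D0: mem[0x07..0x0b] <- [05 9e 93 2d 33]
D1: mem[0x15..0x1c] <- [c9 77 da 6b de 05 9e 93]
D2: mem[0x1d..0x20] <- [2d 33 05 9e]
query mem[0x1d]=0x2d, mem[0x03]=0x77, mem[0x0a]=0x2d, mem[0x1b]=0x9e

MEM[0x1d,0x03,0x0a,0x1b] = 2d 77 2d 9e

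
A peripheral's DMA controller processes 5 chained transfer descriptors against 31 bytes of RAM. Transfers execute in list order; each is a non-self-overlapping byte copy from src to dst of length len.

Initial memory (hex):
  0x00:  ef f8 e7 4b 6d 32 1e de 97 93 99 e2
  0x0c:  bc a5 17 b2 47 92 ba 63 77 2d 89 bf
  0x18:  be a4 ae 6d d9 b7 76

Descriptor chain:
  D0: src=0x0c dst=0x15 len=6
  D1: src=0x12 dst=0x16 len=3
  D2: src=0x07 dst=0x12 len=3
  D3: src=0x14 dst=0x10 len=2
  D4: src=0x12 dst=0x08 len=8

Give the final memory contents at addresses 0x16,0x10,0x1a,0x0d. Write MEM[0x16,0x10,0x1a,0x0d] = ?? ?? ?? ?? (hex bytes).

  after D0: wrote 6B at 0x15 = bca517b24792
  after D1: wrote 3B at 0x16 = ba6377
  after D2: wrote 3B at 0x12 = de9793
  after D3: wrote 2B at 0x10 = 93bc
  after D4: wrote 8B at 0x08 = de9793bcba637747
query mem[0x16]=0xba, mem[0x10]=0x93, mem[0x1a]=0x92, mem[0x0d]=0x63

MEM[0x16,0x10,0x1a,0x0d] = ba 93 92 63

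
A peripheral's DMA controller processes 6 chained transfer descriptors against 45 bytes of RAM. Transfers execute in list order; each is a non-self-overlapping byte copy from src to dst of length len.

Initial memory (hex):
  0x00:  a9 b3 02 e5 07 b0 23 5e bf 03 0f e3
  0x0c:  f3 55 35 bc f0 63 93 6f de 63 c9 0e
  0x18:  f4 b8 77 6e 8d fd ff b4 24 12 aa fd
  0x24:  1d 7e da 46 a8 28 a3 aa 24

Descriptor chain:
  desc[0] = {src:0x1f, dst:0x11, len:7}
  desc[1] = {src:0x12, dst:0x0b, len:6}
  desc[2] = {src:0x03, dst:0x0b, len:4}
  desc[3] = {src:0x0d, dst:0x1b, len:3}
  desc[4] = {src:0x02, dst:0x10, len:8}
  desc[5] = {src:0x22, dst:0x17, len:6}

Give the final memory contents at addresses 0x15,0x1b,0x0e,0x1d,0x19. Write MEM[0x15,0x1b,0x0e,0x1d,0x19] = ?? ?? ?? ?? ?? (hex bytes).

MEM[0x15,0x1b,0x0e,0x1d,0x19] = 5e da 23 1d 1d

[0] 0x1f->0x11 len=7 : b4 24 12 aa fd 1d 7e
[1] 0x12->0x0b len=6 : 24 12 aa fd 1d 7e
[2] 0x03->0x0b len=4 : e5 07 b0 23
[3] 0x0d->0x1b len=3 : b0 23 1d
[4] 0x02->0x10 len=8 : 02 e5 07 b0 23 5e bf 03
[5] 0x22->0x17 len=6 : aa fd 1d 7e da 46
query mem[0x15]=0x5e, mem[0x1b]=0xda, mem[0x0e]=0x23, mem[0x1d]=0x1d, mem[0x19]=0x1d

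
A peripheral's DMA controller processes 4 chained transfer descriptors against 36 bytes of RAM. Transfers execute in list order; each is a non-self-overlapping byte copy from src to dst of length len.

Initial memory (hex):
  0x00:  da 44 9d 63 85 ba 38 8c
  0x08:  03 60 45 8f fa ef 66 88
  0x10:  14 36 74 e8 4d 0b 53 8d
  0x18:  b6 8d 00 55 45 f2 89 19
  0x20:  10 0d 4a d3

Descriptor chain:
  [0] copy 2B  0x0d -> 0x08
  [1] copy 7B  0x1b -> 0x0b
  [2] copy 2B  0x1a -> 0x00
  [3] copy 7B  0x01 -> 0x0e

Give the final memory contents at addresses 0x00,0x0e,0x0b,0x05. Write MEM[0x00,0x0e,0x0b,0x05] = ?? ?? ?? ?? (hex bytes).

MEM[0x00,0x0e,0x0b,0x05] = 00 55 55 ba

  after D0: wrote 2B at 0x08 = ef66
  after D1: wrote 7B at 0x0b = 5545f28919100d
  after D2: wrote 2B at 0x00 = 0055
  after D3: wrote 7B at 0x0e = 559d6385ba388c
query mem[0x00]=0x00, mem[0x0e]=0x55, mem[0x0b]=0x55, mem[0x05]=0xba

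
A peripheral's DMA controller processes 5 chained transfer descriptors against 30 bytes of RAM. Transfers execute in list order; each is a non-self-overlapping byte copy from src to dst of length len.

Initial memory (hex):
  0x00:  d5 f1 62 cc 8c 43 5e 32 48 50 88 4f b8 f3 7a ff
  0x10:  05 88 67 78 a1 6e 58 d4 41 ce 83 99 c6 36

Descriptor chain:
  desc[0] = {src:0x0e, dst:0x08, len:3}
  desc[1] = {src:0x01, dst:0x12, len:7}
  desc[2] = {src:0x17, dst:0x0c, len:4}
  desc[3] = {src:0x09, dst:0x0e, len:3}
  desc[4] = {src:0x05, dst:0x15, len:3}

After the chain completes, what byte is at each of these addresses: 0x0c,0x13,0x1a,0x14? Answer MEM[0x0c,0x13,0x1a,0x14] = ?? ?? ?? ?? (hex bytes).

#0 dst[0x08+3] := {0x7a,0xff,0x05}
#1 dst[0x12+7] := {0xf1,0x62,0xcc,0x8c,0x43,0x5e,0x32}
#2 dst[0x0c+4] := {0x5e,0x32,0xce,0x83}
#3 dst[0x0e+3] := {0xff,0x05,0x4f}
#4 dst[0x15+3] := {0x43,0x5e,0x32}
query mem[0x0c]=0x5e, mem[0x13]=0x62, mem[0x1a]=0x83, mem[0x14]=0xcc

MEM[0x0c,0x13,0x1a,0x14] = 5e 62 83 cc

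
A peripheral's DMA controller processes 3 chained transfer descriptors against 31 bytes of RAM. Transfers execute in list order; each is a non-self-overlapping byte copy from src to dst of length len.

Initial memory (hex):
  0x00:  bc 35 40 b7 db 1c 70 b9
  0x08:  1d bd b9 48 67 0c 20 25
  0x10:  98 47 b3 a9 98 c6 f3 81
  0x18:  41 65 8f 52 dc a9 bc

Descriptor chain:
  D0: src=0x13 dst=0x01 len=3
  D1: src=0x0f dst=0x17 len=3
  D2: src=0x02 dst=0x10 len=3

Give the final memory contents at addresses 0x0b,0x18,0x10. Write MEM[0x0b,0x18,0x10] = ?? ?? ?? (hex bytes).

#0 dst[0x01+3] := {0xa9,0x98,0xc6}
#1 dst[0x17+3] := {0x25,0x98,0x47}
#2 dst[0x10+3] := {0x98,0xc6,0xdb}
query mem[0x0b]=0x48, mem[0x18]=0x98, mem[0x10]=0x98

MEM[0x0b,0x18,0x10] = 48 98 98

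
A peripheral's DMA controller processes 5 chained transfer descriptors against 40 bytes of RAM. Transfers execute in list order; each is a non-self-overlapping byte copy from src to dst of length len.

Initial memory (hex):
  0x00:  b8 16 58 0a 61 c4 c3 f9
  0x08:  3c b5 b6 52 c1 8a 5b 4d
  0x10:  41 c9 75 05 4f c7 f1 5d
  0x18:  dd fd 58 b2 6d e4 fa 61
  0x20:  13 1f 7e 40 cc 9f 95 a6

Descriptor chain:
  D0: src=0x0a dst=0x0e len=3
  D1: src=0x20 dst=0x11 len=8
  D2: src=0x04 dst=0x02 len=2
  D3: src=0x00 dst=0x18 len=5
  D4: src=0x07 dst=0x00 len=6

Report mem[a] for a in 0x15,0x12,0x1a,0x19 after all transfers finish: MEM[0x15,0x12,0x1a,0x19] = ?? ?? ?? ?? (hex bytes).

D0: mem[0x0e..0x10] <- [b6 52 c1]
D1: mem[0x11..0x18] <- [13 1f 7e 40 cc 9f 95 a6]
D2: mem[0x02..0x03] <- [61 c4]
D3: mem[0x18..0x1c] <- [b8 16 61 c4 61]
D4: mem[0x00..0x05] <- [f9 3c b5 b6 52 c1]
query mem[0x15]=0xcc, mem[0x12]=0x1f, mem[0x1a]=0x61, mem[0x19]=0x16

MEM[0x15,0x12,0x1a,0x19] = cc 1f 61 16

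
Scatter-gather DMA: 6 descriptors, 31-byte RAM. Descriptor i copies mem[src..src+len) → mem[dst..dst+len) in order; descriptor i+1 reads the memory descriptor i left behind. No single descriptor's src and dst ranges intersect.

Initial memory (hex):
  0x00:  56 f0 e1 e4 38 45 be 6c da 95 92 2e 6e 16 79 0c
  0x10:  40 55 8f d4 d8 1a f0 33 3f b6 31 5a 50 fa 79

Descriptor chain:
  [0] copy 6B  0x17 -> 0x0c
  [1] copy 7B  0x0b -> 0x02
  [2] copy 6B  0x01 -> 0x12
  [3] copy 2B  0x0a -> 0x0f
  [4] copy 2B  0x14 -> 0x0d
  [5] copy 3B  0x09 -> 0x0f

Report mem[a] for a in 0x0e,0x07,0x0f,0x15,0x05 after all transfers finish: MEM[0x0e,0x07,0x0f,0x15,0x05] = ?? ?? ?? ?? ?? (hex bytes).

MEM[0x0e,0x07,0x0f,0x15,0x05] = 3f 5a 95 3f b6

[0] 0x17->0x0c len=6 : 33 3f b6 31 5a 50
[1] 0x0b->0x02 len=7 : 2e 33 3f b6 31 5a 50
[2] 0x01->0x12 len=6 : f0 2e 33 3f b6 31
[3] 0x0a->0x0f len=2 : 92 2e
[4] 0x14->0x0d len=2 : 33 3f
[5] 0x09->0x0f len=3 : 95 92 2e
query mem[0x0e]=0x3f, mem[0x07]=0x5a, mem[0x0f]=0x95, mem[0x15]=0x3f, mem[0x05]=0xb6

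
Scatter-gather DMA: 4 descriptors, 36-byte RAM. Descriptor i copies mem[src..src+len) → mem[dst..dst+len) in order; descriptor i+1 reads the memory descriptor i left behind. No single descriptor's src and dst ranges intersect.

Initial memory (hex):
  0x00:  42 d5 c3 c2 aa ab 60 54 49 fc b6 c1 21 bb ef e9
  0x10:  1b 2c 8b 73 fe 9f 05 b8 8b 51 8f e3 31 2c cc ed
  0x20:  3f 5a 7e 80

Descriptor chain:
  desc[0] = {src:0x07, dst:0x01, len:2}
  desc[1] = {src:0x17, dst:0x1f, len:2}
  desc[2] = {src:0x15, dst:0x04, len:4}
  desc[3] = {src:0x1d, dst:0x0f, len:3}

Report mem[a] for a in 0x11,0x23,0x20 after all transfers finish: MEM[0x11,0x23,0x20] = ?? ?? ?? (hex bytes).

MEM[0x11,0x23,0x20] = b8 80 8b

D0: mem[0x01..0x02] <- [54 49]
D1: mem[0x1f..0x20] <- [b8 8b]
D2: mem[0x04..0x07] <- [9f 05 b8 8b]
D3: mem[0x0f..0x11] <- [2c cc b8]
query mem[0x11]=0xb8, mem[0x23]=0x80, mem[0x20]=0x8b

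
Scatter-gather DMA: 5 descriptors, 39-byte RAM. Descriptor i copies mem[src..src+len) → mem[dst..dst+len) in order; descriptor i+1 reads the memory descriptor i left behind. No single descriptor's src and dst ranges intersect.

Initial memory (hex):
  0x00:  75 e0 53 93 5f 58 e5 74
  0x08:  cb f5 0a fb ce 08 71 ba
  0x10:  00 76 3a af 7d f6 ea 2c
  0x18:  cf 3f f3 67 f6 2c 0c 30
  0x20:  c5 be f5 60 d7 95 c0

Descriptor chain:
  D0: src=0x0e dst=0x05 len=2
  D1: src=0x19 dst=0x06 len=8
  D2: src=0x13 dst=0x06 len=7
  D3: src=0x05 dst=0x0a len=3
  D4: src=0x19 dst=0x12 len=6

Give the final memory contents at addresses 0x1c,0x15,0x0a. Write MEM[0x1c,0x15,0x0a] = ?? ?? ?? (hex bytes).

MEM[0x1c,0x15,0x0a] = f6 f6 71

D0: mem[0x05..0x06] <- [71 ba]
D1: mem[0x06..0x0d] <- [3f f3 67 f6 2c 0c 30 c5]
D2: mem[0x06..0x0c] <- [af 7d f6 ea 2c cf 3f]
D3: mem[0x0a..0x0c] <- [71 af 7d]
D4: mem[0x12..0x17] <- [3f f3 67 f6 2c 0c]
query mem[0x1c]=0xf6, mem[0x15]=0xf6, mem[0x0a]=0x71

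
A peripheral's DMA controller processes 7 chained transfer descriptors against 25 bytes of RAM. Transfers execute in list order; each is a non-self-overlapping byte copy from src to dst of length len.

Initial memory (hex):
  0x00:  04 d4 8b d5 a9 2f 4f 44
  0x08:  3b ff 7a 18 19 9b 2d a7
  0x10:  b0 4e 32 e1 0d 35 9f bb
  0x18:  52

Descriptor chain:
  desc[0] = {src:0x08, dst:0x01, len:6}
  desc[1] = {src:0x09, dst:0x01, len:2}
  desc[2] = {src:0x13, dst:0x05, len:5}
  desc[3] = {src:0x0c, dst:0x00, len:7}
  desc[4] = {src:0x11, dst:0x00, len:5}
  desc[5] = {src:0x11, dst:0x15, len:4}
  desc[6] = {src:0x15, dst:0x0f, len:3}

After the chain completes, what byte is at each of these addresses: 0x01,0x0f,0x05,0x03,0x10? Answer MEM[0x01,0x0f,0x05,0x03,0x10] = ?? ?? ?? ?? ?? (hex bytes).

[0] 0x08->0x01 len=6 : 3b ff 7a 18 19 9b
[1] 0x09->0x01 len=2 : ff 7a
[2] 0x13->0x05 len=5 : e1 0d 35 9f bb
[3] 0x0c->0x00 len=7 : 19 9b 2d a7 b0 4e 32
[4] 0x11->0x00 len=5 : 4e 32 e1 0d 35
[5] 0x11->0x15 len=4 : 4e 32 e1 0d
[6] 0x15->0x0f len=3 : 4e 32 e1
query mem[0x01]=0x32, mem[0x0f]=0x4e, mem[0x05]=0x4e, mem[0x03]=0x0d, mem[0x10]=0x32

MEM[0x01,0x0f,0x05,0x03,0x10] = 32 4e 4e 0d 32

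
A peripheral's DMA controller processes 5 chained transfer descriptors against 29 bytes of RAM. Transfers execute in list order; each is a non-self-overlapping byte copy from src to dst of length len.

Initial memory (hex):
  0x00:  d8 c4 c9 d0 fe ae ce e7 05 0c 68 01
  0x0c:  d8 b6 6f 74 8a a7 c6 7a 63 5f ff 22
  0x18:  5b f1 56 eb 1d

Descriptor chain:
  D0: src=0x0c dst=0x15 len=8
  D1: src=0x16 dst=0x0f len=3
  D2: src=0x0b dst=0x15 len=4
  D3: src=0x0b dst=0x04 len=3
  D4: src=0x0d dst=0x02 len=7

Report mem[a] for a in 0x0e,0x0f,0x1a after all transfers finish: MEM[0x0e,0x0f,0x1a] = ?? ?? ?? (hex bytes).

[0] 0x0c->0x15 len=8 : d8 b6 6f 74 8a a7 c6 7a
[1] 0x16->0x0f len=3 : b6 6f 74
[2] 0x0b->0x15 len=4 : 01 d8 b6 6f
[3] 0x0b->0x04 len=3 : 01 d8 b6
[4] 0x0d->0x02 len=7 : b6 6f b6 6f 74 c6 7a
query mem[0x0e]=0x6f, mem[0x0f]=0xb6, mem[0x1a]=0xa7

MEM[0x0e,0x0f,0x1a] = 6f b6 a7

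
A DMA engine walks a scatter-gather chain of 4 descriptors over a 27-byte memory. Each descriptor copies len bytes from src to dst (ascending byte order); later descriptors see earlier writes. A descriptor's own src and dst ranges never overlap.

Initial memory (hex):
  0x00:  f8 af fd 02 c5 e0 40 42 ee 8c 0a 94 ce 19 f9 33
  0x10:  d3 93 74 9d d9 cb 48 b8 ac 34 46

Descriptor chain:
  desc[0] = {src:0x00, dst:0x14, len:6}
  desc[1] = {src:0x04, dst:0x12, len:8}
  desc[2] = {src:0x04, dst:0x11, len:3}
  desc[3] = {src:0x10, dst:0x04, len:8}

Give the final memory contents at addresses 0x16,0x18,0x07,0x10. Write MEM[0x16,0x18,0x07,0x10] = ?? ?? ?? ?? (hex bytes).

MEM[0x16,0x18,0x07,0x10] = ee 0a 40 d3

#0 dst[0x14+6] := {0xf8,0xaf,0xfd,0x02,0xc5,0xe0}
#1 dst[0x12+8] := {0xc5,0xe0,0x40,0x42,0xee,0x8c,0x0a,0x94}
#2 dst[0x11+3] := {0xc5,0xe0,0x40}
#3 dst[0x04+8] := {0xd3,0xc5,0xe0,0x40,0x40,0x42,0xee,0x8c}
query mem[0x16]=0xee, mem[0x18]=0x0a, mem[0x07]=0x40, mem[0x10]=0xd3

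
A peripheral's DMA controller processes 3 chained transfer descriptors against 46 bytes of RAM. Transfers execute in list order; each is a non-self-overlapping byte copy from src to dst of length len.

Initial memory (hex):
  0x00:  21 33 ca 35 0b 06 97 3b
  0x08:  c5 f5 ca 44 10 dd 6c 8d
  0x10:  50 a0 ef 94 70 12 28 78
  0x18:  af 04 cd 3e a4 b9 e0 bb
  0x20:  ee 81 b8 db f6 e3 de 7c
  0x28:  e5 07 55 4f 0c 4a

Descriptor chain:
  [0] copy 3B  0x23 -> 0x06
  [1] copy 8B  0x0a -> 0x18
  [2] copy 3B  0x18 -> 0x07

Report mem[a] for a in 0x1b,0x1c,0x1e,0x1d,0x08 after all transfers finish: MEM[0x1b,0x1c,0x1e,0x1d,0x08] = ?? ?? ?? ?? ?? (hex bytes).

MEM[0x1b,0x1c,0x1e,0x1d,0x08] = dd 6c 50 8d 44

[0] 0x23->0x06 len=3 : db f6 e3
[1] 0x0a->0x18 len=8 : ca 44 10 dd 6c 8d 50 a0
[2] 0x18->0x07 len=3 : ca 44 10
query mem[0x1b]=0xdd, mem[0x1c]=0x6c, mem[0x1e]=0x50, mem[0x1d]=0x8d, mem[0x08]=0x44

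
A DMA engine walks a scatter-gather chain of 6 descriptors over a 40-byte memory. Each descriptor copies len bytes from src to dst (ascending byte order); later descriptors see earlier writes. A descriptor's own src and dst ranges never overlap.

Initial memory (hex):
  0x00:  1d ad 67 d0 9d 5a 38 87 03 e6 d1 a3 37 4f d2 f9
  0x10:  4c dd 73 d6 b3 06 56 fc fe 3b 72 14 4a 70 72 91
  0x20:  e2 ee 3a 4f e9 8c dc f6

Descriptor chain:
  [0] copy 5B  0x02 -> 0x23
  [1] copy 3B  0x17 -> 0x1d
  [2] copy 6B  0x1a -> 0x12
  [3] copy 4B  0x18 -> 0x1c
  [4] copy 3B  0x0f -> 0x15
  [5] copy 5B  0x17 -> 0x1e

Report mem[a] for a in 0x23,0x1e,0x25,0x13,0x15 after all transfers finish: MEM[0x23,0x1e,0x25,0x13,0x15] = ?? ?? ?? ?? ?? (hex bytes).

MEM[0x23,0x1e,0x25,0x13,0x15] = 67 dd 9d 14 f9

[0] 0x02->0x23 len=5 : 67 d0 9d 5a 38
[1] 0x17->0x1d len=3 : fc fe 3b
[2] 0x1a->0x12 len=6 : 72 14 4a fc fe 3b
[3] 0x18->0x1c len=4 : fe 3b 72 14
[4] 0x0f->0x15 len=3 : f9 4c dd
[5] 0x17->0x1e len=5 : dd fe 3b 72 14
query mem[0x23]=0x67, mem[0x1e]=0xdd, mem[0x25]=0x9d, mem[0x13]=0x14, mem[0x15]=0xf9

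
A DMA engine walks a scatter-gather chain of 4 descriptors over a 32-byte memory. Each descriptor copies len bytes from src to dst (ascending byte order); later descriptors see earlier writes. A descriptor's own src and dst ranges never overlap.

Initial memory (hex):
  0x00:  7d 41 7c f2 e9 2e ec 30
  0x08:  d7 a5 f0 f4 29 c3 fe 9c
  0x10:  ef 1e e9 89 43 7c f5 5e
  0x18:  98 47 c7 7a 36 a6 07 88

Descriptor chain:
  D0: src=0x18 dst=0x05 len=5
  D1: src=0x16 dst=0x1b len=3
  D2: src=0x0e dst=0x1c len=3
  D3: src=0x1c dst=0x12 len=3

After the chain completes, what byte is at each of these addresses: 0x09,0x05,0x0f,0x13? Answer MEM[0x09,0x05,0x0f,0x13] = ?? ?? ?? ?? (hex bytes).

MEM[0x09,0x05,0x0f,0x13] = 36 98 9c 9c

D0: mem[0x05..0x09] <- [98 47 c7 7a 36]
D1: mem[0x1b..0x1d] <- [f5 5e 98]
D2: mem[0x1c..0x1e] <- [fe 9c ef]
D3: mem[0x12..0x14] <- [fe 9c ef]
query mem[0x09]=0x36, mem[0x05]=0x98, mem[0x0f]=0x9c, mem[0x13]=0x9c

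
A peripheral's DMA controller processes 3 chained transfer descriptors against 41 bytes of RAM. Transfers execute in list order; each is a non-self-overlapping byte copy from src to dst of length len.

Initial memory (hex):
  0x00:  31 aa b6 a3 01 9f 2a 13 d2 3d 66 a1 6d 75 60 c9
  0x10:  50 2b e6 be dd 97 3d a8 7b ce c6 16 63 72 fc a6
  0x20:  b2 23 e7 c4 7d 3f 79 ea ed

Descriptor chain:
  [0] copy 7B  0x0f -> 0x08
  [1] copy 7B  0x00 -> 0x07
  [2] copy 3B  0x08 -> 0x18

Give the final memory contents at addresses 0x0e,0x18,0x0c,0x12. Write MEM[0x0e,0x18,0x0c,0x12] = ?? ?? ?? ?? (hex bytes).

MEM[0x0e,0x18,0x0c,0x12] = 97 aa 9f e6

D0: mem[0x08..0x0e] <- [c9 50 2b e6 be dd 97]
D1: mem[0x07..0x0d] <- [31 aa b6 a3 01 9f 2a]
D2: mem[0x18..0x1a] <- [aa b6 a3]
query mem[0x0e]=0x97, mem[0x18]=0xaa, mem[0x0c]=0x9f, mem[0x12]=0xe6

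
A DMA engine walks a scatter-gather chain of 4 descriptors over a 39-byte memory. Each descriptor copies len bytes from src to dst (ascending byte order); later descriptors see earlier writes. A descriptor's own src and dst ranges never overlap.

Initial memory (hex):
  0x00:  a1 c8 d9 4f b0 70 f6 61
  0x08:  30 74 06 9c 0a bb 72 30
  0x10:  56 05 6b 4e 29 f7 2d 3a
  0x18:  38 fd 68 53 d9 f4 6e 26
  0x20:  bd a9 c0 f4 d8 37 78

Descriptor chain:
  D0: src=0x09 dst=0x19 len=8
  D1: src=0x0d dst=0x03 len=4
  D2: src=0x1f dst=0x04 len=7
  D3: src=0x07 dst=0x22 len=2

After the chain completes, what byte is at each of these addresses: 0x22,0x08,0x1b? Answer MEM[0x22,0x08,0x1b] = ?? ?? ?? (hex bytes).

MEM[0x22,0x08,0x1b] = c0 f4 9c

D0: mem[0x19..0x20] <- [74 06 9c 0a bb 72 30 56]
D1: mem[0x03..0x06] <- [bb 72 30 56]
D2: mem[0x04..0x0a] <- [30 56 a9 c0 f4 d8 37]
D3: mem[0x22..0x23] <- [c0 f4]
query mem[0x22]=0xc0, mem[0x08]=0xf4, mem[0x1b]=0x9c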